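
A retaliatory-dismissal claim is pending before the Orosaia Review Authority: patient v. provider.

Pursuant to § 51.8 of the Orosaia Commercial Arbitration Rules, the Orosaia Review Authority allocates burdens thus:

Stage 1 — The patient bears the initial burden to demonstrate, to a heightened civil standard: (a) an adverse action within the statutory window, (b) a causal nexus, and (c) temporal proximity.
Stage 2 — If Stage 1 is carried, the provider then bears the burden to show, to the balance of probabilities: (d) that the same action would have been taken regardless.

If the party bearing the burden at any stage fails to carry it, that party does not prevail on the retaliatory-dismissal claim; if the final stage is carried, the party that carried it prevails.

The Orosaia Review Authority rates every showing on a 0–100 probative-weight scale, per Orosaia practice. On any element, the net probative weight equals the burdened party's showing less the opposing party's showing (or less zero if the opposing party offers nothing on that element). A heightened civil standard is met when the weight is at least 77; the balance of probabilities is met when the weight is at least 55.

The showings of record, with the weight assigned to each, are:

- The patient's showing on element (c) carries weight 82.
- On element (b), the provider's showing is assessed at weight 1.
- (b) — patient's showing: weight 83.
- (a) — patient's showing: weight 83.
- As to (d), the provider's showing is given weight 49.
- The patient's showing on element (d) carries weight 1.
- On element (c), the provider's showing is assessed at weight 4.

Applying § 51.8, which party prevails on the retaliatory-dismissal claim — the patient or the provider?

patient

At Stage 1 the patient must meet a heightened civil standard (weight is at least 77): on (a) the weight is 83, which does reach 77, so (a) meets the standard; on (b) the weight is 83 less the opposing 1 gives net 82, which does reach 77, so (b) meets the standard; on (c) the weight is 82 less the opposing 4 gives net 78, ≥ 77, so (c) meets the standard.
  All elements met. The burden passes to the provider.
At Stage 2 the provider must meet the balance of probabilities (weight is at least 55): on (d) the weight is 49 less the opposing 1 gives net 48, which does not reach 55, so (d) does not meet the standard.
  Not every element is met, so the provider fails to carry Stage 2.
The analysis ends at Stage 2; the patient prevails.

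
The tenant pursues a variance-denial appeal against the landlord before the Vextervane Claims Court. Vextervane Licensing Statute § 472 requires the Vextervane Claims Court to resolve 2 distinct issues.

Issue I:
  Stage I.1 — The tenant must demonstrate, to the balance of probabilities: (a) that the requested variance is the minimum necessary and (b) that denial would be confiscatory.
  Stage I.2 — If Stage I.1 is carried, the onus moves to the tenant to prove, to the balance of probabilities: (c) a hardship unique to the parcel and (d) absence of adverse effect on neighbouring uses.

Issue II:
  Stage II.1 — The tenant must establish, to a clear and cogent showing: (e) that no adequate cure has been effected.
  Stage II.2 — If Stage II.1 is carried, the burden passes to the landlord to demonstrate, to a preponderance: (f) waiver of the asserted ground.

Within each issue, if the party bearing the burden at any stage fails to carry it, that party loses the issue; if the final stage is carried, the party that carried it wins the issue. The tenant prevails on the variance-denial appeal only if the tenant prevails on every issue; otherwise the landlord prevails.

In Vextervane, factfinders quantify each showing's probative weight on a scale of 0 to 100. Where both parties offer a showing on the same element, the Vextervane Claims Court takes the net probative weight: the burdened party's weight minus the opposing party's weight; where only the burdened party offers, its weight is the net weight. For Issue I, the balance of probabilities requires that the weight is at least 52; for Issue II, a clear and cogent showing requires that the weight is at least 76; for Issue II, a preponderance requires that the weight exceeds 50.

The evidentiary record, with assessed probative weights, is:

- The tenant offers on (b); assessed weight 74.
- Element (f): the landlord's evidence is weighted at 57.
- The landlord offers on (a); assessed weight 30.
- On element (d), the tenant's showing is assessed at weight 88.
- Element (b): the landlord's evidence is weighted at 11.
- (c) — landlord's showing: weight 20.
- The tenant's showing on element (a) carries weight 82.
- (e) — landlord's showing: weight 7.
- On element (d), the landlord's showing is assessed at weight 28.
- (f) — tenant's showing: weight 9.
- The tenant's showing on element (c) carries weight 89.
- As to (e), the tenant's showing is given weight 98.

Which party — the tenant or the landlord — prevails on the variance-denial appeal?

— Issue I —
Stage I.1 (tenant, the balance of probabilities, weight is at least 52): (a) net 82−30=52 ≥ 52 — meets; (b) net 74−11=63 ≥ 52 — meets.
  Stage I.1 is satisfied; the tenant continues to bear the burden.
Stage I.2 (tenant, the balance of probabilities, weight is at least 52): (c) net 89−20=69 ≥ 52 — meets; (d) net 88−28=60 ≥ 52 — meets.
  The tenant carries the last stage.
All stages carried — the tenant prevails on this issue.
— Issue II —
Stage II.1 (tenant, a clear and cogent showing, weight is at least 76): (e) net 98−7=91 ≥ 76 — meets.
  The tenant carries Stage II.1; the landlord now bears the burden.
Stage II.2 (landlord, a preponderance, weight exceeds 50): (f) net 57−9=48 ≤ 50 — fails.
  Not every element is met, so the landlord fails to carry Stage II.2.
The tenant prevails on this issue.
Per-issue: Issue I → tenant; Issue II → tenant. The tenant must prevail on every issue; overall, the tenant prevails.

tenant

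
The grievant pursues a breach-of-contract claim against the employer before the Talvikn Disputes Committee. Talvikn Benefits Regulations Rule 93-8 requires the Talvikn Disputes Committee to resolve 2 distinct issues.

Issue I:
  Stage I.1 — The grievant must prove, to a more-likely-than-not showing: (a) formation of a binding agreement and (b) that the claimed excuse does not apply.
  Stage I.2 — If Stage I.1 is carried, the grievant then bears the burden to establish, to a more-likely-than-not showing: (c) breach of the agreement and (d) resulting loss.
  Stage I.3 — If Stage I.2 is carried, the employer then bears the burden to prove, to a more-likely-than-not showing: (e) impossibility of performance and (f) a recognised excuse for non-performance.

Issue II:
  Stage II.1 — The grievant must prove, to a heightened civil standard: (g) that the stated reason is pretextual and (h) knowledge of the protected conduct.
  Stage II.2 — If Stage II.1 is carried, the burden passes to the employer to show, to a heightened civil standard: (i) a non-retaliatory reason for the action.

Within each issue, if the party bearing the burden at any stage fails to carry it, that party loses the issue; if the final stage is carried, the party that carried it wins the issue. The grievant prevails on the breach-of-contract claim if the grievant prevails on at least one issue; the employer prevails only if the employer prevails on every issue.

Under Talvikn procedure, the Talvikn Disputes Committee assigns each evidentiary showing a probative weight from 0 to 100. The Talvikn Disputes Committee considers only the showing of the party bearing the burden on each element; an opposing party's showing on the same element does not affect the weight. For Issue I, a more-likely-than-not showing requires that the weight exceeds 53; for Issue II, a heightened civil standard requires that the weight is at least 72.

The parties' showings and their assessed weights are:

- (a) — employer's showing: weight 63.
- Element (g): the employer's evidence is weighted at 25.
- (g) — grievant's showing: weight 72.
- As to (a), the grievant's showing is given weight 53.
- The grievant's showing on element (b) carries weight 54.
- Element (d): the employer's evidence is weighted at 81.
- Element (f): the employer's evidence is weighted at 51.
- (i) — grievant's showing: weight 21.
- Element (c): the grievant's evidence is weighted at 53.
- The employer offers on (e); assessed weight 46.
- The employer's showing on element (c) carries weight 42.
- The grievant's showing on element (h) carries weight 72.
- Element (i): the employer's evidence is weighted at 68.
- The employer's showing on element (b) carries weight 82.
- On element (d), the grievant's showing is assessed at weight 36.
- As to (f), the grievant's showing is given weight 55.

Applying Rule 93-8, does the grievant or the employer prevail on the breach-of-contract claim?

grievant

— Issue I —
Stage I.1 — burden on grievant; standard: a more-likely-than-not showing (weight exceeds 53).
    (a): 53 (employer's 63 disregarded) ≤ 53 [not met]
    (b): 54 (employer's 82 disregarded) > 53 [met]
  Stage I.1 not carried; the grievant fails its burden.
So the employer prevails on this issue.
— Issue II —
At Stage II.1 the grievant must meet a heightened civil standard (weight is at least 72): on (g) the weight is 72 (the employer's 25 is given no effect), ≥ 72, so (g) meets the standard; on (h) the weight is 72, ≥ 72, so (h) meets the standard.
  Stage II.1 carried; the burden shifts to the employer.
At Stage II.2 the employer must meet a heightened civil standard (weight is at least 72): on (i) the weight is 68 (the grievant's 21 is given no effect), < 72, so (i) does not meet the standard.
  The employer does not carry Stage II.2.
The analysis ends at Stage II.2; the grievant prevails on this issue.
Per-issue: Issue I → employer; Issue II → grievant. The grievant must prevail on at least one issue; overall, the grievant prevails.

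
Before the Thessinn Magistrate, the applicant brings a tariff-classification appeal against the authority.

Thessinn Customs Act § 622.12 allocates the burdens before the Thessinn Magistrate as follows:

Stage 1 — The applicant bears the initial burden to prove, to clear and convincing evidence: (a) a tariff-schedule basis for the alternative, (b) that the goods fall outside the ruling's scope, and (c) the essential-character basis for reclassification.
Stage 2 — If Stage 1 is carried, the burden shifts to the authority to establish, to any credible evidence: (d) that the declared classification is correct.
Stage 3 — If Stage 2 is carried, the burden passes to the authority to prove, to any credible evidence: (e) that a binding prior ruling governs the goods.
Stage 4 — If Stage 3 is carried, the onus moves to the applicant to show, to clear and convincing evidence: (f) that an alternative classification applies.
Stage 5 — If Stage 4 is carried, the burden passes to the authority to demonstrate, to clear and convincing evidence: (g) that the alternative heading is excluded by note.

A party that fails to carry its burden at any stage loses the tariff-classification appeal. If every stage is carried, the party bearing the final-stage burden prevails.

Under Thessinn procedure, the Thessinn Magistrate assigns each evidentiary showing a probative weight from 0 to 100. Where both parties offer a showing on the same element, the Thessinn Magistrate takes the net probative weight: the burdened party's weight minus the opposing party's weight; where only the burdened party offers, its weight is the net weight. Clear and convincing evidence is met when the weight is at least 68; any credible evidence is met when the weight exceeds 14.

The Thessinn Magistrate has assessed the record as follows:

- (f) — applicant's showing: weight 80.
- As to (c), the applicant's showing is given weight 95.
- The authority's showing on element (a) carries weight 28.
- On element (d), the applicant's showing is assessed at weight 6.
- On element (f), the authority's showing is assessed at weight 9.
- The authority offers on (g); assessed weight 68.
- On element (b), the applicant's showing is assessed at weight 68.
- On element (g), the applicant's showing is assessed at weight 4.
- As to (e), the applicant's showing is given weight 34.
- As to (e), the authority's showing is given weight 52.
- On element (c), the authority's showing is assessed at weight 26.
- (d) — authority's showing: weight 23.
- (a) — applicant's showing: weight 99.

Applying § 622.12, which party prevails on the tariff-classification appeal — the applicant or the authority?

Stage 1 (applicant, clear and convincing evidence, weight is at least 68): (a) net 99−28=71 ≥ 68 — meets; (b) 68 ≥ 68 — meets; (c) net 95−26=69 ≥ 68 — meets.
  The applicant carries Stage 1; the authority now bears the burden.
Stage 2 (authority, any credible evidence, weight exceeds 14): (d) net 23−6=17 > 14 — meets.
  Stage 2 carried; the burden remains with the authority.
Stage 3 (authority, any credible evidence, weight exceeds 14): (e) net 52−34=18 > 14 — meets.
  Stage 3 is satisfied; the onus moves to the applicant.
Stage 4 (applicant, clear and convincing evidence, weight is at least 68): (f) net 80−9=71 ≥ 68 — meets.
  Stage 4 carried; the burden shifts to the authority.
Stage 5 (authority, clear and convincing evidence, weight is at least 68): (g) net 68−4=64 < 68 — fails.
  The authority does not carry Stage 5.
The analysis ends at Stage 5; the applicant prevails.

applicant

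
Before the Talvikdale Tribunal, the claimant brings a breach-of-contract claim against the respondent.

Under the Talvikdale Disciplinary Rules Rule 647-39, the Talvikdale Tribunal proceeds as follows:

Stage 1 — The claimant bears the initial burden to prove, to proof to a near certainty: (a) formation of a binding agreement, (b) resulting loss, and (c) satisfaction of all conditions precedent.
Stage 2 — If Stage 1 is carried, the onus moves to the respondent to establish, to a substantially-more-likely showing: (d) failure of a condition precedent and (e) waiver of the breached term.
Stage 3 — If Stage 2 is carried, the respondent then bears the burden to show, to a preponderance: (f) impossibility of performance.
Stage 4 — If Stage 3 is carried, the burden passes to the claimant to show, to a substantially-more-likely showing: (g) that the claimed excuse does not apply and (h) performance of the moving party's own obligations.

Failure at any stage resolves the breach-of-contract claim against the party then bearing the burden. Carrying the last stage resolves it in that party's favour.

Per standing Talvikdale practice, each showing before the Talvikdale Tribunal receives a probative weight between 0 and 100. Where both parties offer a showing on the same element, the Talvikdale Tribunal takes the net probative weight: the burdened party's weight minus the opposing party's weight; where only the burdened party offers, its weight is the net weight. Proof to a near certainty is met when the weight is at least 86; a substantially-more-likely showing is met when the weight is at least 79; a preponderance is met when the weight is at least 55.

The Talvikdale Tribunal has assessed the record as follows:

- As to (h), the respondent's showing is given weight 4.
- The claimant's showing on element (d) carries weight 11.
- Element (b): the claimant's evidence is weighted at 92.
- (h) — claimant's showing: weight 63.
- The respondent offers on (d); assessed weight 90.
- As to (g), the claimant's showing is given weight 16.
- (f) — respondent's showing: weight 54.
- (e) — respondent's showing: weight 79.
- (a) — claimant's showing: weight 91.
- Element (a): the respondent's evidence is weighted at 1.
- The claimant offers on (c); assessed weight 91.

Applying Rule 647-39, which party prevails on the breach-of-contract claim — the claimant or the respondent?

claimant

Stage 1 (claimant, proof to a near certainty, weight is at least 86): (a) net 91−1=90 ≥ 86 — meets; (b) 92 ≥ 86 — meets; (c) 91 ≥ 86 — meets.
  All elements met. The burden passes to the respondent.
Stage 2 (respondent, a substantially-more-likely showing, weight is at least 79): (d) net 90−11=79 ≥ 79 — meets; (e) 79 ≥ 79 — meets.
  All elements met. The respondent retains the burden for Stage 3.
Stage 3 (respondent, a preponderance, weight is at least 55): (f) 54 < 55 — fails.
  The respondent does not carry Stage 3.
So the claimant prevails.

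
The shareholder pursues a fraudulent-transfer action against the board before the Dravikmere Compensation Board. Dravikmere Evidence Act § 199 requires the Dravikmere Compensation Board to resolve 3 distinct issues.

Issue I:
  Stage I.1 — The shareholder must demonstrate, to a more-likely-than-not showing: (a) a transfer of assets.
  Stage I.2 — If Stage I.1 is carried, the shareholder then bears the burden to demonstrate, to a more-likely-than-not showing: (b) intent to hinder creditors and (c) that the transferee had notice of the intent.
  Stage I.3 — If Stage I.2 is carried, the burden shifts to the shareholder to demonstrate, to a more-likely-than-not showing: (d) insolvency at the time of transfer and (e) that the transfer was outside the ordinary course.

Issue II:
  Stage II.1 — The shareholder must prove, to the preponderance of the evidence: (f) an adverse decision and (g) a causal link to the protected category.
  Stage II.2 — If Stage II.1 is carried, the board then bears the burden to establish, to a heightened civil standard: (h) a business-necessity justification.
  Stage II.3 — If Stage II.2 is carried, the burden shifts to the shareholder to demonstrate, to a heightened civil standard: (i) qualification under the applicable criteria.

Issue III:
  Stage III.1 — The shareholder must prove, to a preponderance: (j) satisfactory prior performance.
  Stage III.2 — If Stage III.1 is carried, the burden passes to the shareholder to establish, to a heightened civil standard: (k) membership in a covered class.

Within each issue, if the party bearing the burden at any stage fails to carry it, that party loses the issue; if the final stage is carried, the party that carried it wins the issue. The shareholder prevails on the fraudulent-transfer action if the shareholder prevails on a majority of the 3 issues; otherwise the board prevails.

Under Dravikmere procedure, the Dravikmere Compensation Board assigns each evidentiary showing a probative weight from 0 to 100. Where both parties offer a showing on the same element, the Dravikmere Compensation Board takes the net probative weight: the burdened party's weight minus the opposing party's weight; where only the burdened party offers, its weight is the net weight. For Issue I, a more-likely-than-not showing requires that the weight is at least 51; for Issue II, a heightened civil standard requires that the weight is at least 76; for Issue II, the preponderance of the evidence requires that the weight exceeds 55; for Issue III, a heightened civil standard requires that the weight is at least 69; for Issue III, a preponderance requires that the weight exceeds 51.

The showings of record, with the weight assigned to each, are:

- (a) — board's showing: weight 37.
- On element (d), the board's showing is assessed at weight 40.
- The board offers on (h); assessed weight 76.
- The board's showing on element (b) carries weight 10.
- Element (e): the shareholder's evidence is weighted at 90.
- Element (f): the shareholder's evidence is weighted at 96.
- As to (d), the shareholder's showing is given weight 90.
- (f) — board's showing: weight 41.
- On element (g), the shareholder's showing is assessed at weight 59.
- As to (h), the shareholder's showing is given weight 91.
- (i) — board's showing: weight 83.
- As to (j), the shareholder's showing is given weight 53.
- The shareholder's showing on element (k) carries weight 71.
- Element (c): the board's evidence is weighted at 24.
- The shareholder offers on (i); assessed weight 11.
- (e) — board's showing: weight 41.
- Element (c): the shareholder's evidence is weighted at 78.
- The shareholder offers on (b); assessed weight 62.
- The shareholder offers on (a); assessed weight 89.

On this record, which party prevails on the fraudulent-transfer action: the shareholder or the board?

board

— Issue I —
At Stage I.1 the shareholder must meet a more-likely-than-not showing (weight is at least 51): on (a) the weight is 89 less the opposing 37 gives net 52, ≥ 51, so (a) meets the standard.
  All elements met. The shareholder retains the burden for Stage I.2.
At Stage I.2 the shareholder must meet a more-likely-than-not showing (weight is at least 51): on (b) the weight is 62 less the opposing 10 gives net 52, which does reach 51, so (b) meets the standard; on (c) the weight is 78 less the opposing 24 gives net 54, which does reach 51, so (c) meets the standard.
  All elements met. The shareholder retains the burden for Stage I.3.
At Stage I.3 the shareholder must meet a more-likely-than-not showing (weight is at least 51): on (d) the weight is 90 less the opposing 40 gives net 50, < 51, so (d) does not meet the standard; on (e) the weight is 90 less the opposing 41 gives net 49, < 51, so (e) does not meet the standard.
  Not every element is met, so the shareholder fails to carry Stage I.3.
So the board prevails on this issue.
— Issue II —
Stage II.1 — burden on shareholder; standard: the preponderance of the evidence (weight exceeds 55).
    (f): 96 − 41 = 55 ≤ 55 [not met]
    (g): 59 > 55 [met]
  Not every element is met, so the shareholder fails to carry Stage II.1.
The analysis ends at Stage II.1; the board prevails on this issue.
— Issue III —
At Stage III.1 the shareholder must meet a preponderance (weight exceeds 51): on (j) the weight is 53, which does exceed 51, so (j) meets the standard.
  Stage III.1 is satisfied; the shareholder continues to bear the burden.
At Stage III.2 the shareholder must meet a heightened civil standard (weight is at least 69): on (k) the weight is 71, which does reach 69, so (k) meets the standard.
  The shareholder carries the last stage.
Every stage carried; the shareholder prevails on this issue.
Per-issue: Issue I → board; Issue II → board; Issue III → shareholder. The shareholder must prevail on a majority of issues; overall, the board prevails.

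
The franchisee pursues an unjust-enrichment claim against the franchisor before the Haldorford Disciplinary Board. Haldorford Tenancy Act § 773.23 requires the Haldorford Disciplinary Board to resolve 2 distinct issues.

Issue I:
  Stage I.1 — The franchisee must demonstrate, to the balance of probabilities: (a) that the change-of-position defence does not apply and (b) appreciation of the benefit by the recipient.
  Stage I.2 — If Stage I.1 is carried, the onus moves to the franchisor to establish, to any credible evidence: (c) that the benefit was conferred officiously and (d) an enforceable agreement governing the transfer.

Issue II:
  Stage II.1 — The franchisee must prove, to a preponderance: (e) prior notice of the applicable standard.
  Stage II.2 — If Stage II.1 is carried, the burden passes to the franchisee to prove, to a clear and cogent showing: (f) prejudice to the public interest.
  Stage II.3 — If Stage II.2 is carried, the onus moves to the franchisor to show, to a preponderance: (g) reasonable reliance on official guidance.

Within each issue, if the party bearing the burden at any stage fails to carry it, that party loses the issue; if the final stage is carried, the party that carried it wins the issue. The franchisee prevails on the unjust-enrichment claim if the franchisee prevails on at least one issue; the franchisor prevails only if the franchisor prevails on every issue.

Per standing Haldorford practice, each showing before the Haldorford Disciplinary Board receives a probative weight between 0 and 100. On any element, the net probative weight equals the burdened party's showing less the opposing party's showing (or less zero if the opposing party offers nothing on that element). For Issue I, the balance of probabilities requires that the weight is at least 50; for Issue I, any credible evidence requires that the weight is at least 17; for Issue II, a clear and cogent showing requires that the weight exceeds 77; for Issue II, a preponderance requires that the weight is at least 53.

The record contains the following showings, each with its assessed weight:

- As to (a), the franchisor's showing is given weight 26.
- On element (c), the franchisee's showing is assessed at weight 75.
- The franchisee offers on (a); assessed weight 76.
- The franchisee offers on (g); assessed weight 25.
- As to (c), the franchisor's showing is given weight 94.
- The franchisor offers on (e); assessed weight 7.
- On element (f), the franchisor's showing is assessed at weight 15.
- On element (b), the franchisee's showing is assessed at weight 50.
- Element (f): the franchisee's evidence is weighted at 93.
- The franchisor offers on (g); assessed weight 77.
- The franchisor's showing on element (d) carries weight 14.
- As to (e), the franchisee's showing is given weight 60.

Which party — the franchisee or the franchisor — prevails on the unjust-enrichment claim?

franchisee

— Issue I —
Stage I.1 — burden on franchisee; standard: the balance of probabilities (weight is at least 50).
    (a): 76 − 26 = 50 ≥ 50 [met]
    (b): 50 ≥ 50 [met]
  Stage I.1 carried; the burden shifts to the franchisor.
Stage I.2 — burden on franchisor; standard: any credible evidence (weight is at least 17).
    (c): 94 − 75 = 19 ≥ 17 [met]
    (d): 14 < 17 [not met]
  Stage I.2 not carried; the franchisor fails its burden.
So the franchisee prevails on this issue.
— Issue II —
Stage II.1 (franchisee, a preponderance, weight is at least 53): (e) net 60−7=53 ≥ 53 — meets.
  Stage II.1 is satisfied; the franchisee continues to bear the burden.
Stage II.2 (franchisee, a clear and cogent showing, weight exceeds 77): (f) net 93−15=78 > 77 — meets.
  Stage II.2 carried; the burden shifts to the franchisor.
Stage II.3 (franchisor, a preponderance, weight is at least 53): (g) net 77−25=52 < 53 — fails.
  The franchisor does not carry Stage II.3.
The analysis ends at Stage II.3; the franchisee prevails on this issue.
Per-issue: Issue I → franchisee; Issue II → franchisee. The franchisee must prevail on at least one issue; overall, the franchisee prevails.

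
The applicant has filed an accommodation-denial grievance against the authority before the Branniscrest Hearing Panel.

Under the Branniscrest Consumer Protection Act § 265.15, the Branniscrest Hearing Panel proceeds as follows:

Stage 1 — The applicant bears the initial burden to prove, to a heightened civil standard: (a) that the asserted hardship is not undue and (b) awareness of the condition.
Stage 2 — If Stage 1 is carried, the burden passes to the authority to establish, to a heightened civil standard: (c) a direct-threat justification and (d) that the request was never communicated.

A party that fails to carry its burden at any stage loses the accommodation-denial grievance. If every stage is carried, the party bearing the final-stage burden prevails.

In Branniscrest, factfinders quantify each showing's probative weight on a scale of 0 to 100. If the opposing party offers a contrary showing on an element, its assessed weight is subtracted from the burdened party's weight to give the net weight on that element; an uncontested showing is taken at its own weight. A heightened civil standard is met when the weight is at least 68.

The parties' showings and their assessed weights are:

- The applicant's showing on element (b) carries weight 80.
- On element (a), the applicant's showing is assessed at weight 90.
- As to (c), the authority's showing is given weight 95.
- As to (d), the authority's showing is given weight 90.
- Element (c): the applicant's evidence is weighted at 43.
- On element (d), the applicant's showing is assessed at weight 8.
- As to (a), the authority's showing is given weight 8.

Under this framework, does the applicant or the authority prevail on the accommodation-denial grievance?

Stage 1 — burden on applicant; standard: a heightened civil standard (weight is at least 68).
    (a): 90 − 8 = 82 ≥ 68 [met]
    (b): 80 ≥ 68 [met]
  Stage 1 is satisfied; the onus moves to the authority.
Stage 2 — burden on authority; standard: a heightened civil standard (weight is at least 68).
    (c): 95 − 43 = 52 < 68 [not met]
    (d): 90 − 8 = 82 ≥ 68 [met]
  The authority does not carry Stage 2.
The applicant prevails.

applicant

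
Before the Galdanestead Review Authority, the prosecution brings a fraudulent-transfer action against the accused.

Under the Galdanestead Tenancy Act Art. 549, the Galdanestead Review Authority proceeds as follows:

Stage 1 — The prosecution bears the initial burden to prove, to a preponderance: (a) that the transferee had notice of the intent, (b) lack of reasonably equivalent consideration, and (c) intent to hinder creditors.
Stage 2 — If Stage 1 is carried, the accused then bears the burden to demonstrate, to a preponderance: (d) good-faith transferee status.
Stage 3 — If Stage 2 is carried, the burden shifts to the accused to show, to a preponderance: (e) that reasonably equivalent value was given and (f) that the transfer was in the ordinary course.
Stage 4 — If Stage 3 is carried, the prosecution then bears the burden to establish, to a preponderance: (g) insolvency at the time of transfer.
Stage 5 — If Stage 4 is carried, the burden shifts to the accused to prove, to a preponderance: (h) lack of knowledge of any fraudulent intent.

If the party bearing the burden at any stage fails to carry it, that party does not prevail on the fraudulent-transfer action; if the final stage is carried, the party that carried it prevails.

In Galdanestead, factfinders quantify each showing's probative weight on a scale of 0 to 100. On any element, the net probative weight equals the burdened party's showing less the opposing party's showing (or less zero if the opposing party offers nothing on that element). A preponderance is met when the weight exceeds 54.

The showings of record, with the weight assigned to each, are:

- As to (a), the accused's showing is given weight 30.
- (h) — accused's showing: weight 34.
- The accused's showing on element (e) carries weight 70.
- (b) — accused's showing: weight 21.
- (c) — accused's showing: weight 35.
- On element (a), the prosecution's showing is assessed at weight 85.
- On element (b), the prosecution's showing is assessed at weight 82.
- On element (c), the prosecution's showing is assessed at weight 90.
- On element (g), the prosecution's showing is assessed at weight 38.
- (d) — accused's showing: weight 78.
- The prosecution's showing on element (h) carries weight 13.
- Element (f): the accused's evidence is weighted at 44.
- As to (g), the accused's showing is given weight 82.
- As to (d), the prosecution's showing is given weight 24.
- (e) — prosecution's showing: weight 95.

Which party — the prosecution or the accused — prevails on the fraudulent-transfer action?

prosecution

Stage 1 — burden on prosecution; standard: a preponderance (weight exceeds 54).
    (a): 85 − 30 = 55 > 54 [met]
    (b): 82 − 21 = 61 > 54 [met]
    (c): 90 − 35 = 55 > 54 [met]
  The prosecution carries Stage 1; the accused now bears the burden.
Stage 2 — burden on accused; standard: a preponderance (weight exceeds 54).
    (d): 78 − 24 = 54 ≤ 54 [not met]
  Stage 2 not carried; the accused fails its burden.
So the prosecution prevails.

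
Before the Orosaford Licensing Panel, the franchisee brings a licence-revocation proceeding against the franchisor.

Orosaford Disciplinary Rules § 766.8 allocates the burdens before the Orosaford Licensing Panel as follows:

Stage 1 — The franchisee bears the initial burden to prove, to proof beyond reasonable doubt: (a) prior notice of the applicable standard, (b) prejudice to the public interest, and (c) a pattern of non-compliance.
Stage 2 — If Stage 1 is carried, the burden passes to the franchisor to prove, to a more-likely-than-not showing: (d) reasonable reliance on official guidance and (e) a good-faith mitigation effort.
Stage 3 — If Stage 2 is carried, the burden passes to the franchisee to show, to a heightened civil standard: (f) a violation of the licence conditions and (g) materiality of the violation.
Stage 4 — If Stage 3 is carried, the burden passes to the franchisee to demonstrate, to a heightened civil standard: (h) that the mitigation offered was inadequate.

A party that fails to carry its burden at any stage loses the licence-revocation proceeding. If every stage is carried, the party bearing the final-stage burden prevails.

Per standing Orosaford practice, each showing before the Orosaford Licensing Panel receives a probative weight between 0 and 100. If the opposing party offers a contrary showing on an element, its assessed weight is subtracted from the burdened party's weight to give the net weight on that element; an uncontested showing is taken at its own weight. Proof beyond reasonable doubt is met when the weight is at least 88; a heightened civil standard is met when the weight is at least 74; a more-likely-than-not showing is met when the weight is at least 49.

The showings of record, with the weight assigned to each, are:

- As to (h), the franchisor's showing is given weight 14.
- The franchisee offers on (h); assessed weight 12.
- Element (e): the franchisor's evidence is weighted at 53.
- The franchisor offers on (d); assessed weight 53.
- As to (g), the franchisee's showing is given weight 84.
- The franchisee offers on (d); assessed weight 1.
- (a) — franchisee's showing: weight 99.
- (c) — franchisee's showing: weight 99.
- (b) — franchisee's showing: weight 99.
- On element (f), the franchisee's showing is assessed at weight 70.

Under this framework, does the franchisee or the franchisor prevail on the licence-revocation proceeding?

franchisor

Stage 1 (franchisee, proof beyond reasonable doubt, weight is at least 88): (a) 99 ≥ 88 — meets; (b) 99 ≥ 88 — meets; (c) 99 ≥ 88 — meets.
  The franchisee carries Stage 1; the franchisor now bears the burden.
Stage 2 (franchisor, a more-likely-than-not showing, weight is at least 49): (d) net 53−1=52 ≥ 49 — meets; (e) 53 ≥ 49 — meets.
  All elements met. The burden passes to the franchisee.
Stage 3 (franchisee, a heightened civil standard, weight is at least 74): (f) 70 < 74 — fails; (g) 84 ≥ 74 — meets.
  The franchisee does not carry Stage 3.
So the franchisor prevails.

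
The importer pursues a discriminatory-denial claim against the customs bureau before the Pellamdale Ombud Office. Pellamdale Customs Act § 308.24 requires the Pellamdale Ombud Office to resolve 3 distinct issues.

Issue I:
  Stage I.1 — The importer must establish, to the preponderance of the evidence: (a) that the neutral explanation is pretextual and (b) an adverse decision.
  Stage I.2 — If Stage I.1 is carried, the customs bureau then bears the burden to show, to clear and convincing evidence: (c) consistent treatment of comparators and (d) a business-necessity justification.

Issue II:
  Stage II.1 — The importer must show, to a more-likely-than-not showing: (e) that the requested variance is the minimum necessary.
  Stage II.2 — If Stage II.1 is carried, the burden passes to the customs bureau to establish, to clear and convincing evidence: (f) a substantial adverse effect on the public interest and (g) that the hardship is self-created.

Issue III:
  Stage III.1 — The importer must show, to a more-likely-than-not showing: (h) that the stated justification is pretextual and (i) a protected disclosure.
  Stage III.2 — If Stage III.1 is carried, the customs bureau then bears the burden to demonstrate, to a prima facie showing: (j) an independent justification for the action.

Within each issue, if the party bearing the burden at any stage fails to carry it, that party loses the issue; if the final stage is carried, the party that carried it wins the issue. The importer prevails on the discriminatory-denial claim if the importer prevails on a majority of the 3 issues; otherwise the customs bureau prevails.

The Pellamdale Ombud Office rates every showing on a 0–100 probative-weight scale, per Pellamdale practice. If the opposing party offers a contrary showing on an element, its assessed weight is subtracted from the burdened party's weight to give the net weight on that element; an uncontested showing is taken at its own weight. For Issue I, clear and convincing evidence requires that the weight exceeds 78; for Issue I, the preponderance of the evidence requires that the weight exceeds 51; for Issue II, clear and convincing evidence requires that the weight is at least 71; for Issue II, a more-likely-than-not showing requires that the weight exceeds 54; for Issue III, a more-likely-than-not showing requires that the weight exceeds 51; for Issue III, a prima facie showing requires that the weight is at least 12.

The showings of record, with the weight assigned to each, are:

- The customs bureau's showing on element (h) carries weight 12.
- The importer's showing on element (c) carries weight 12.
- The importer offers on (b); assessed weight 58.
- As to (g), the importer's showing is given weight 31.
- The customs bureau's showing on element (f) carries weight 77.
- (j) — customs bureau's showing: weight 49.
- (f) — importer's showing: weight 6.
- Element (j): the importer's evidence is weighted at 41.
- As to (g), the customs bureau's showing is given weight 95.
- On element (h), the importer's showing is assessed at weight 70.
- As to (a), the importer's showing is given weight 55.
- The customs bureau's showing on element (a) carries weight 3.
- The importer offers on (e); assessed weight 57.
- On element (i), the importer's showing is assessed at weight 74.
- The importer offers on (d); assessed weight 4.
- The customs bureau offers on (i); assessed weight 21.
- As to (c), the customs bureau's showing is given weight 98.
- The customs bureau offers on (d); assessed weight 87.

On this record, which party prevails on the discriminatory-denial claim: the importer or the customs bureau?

— Issue I —
Stage I.1 — burden on importer; standard: the preponderance of the evidence (weight exceeds 51).
    (a): 55 − 3 = 52 > 51 [met]
    (b): 58 > 51 [met]
  Stage I.1 is satisfied; the onus moves to the customs bureau.
Stage I.2 — burden on customs bureau; standard: clear and convincing evidence (weight exceeds 78).
    (c): 98 − 12 = 86 > 78 [met]
    (d): 87 − 4 = 83 > 78 [met]
  Stage I.2 carried; the final stage is satisfied.
Every stage carried; the customs bureau prevails on this issue.
— Issue II —
At Stage II.1 the importer must meet a more-likely-than-not showing (weight exceeds 54): on (e) the weight is 57, which does exceed 54, so (e) meets the standard.
  The importer carries Stage II.1; the customs bureau now bears the burden.
At Stage II.2 the customs bureau must meet clear and convincing evidence (weight is at least 71): on (f) the weight is 77 less the opposing 6 gives net 71, ≥ 71, so (f) meets the standard; on (g) the weight is 95 less the opposing 31 gives net 64, < 71, so (g) does not meet the standard.
  Not every element is met, so the customs bureau fails to carry Stage II.2.
The importer prevails on this issue.
— Issue III —
At Stage III.1 the importer must meet a more-likely-than-not showing (weight exceeds 51): on (h) the weight is 70 less the opposing 12 gives net 58, which does exceed 51, so (h) meets the standard; on (i) the weight is 74 less the opposing 21 gives net 53, > 51, so (i) meets the standard.
  The importer carries Stage III.1; the customs bureau now bears the burden.
At Stage III.2 the customs bureau must meet a prima facie showing (weight is at least 12): on (j) the weight is 49 less the opposing 41 gives net 8, < 12, so (j) does not meet the standard.
  The customs bureau does not carry Stage III.2.
The importer prevails on this issue.
Per-issue: Issue I → customs bureau; Issue II → importer; Issue III → importer. The importer must prevail on a majority of issues; overall, the importer prevails.

importer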